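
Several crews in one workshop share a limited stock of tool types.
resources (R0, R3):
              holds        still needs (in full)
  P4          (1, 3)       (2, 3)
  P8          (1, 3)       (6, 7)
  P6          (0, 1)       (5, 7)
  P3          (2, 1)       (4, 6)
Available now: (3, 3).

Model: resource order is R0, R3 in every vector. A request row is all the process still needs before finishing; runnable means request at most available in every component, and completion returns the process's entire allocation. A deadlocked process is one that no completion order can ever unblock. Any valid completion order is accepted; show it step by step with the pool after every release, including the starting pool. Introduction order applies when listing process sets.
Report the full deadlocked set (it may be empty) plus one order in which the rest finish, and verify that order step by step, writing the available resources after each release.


The deadlocked set is empty.
Key observation: the pool covers P4 at once, and every later process fits after earlier releases.
The rest can finish in the order P4, P3, P6, P8. Walking it through:
  pool = (3, 3)
  run P4 (needs (2, 3), free (3, 3)); after release of (1, 3) the pool is (4, 6)
  run P3 (needs (4, 6), free (4, 6)); after release of (2, 1) the pool is (6, 7)
  run P6 (needs (5, 7), free (6, 7)); after release of (0, 1) the pool is (6, 8)
  run P8 (needs (6, 7), free (6, 8)); after release of (1, 3) the pool is (7, 11)


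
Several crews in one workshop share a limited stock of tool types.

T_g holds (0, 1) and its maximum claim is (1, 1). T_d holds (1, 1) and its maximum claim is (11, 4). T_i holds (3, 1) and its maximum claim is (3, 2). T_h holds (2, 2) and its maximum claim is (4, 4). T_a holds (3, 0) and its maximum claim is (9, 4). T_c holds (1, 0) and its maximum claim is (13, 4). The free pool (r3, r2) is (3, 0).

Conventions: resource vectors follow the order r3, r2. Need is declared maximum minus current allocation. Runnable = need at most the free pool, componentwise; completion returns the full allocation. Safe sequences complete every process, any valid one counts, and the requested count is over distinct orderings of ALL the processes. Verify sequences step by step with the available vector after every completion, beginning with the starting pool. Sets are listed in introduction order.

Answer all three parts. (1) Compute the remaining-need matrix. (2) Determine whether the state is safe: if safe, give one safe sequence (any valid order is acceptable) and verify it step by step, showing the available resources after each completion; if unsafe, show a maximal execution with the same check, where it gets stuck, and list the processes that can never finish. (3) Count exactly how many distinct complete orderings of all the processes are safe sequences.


(1) Need matrix, components ordered r3, r2:
  T_g: (1, 0)
  T_d: (10, 3)
  T_i: (0, 1)
  T_h: (2, 2)
  T_a: (6, 4)
  T_c: (12, 4)
(2) SAFE, for example via the order T_g, T_i, T_h, T_a, T_d, T_c.
Key observation: the order's first zero-slack moment is T_i ((0, 1) needed, (3, 1) free — a requested resource with nothing to spare).
Walking it through:
  pool = (3, 0)
  T_g needs (1, 0) <= (3, 0) -> finishes; pool += (0, 1) = (3, 1)
  T_i needs (0, 1) <= (3, 1) -> finishes; pool += (3, 1) = (6, 2)
  T_h needs (2, 2) <= (6, 2) -> finishes; pool += (2, 2) = (8, 4)
  T_a needs (6, 4) <= (8, 4) -> finishes; pool += (3, 0) = (11, 4)
  T_d needs (10, 3) <= (11, 4) -> finishes; pool += (1, 1) = (12, 5)
  T_c needs (12, 4) <= (12, 5) -> finishes; pool += (1, 0) = (13, 5)
(3) The exact count: 1 of the possible complete orderings is a safe sequence.


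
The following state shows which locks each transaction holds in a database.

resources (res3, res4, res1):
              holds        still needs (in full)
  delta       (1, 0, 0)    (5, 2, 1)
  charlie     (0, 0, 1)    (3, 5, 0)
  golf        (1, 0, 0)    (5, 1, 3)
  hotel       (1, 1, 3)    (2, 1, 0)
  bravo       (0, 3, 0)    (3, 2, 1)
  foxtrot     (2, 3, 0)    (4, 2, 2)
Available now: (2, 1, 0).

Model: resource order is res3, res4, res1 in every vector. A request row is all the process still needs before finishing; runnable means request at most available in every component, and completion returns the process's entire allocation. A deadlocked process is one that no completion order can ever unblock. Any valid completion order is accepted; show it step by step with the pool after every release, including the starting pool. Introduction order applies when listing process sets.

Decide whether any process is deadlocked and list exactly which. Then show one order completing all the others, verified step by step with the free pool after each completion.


Deadlocked set: delta, golf and foxtrot.
Key observation: the wall is res3: completing hotel, bravo, charlie brings the pool only to (3, 5, 4), and all the rest need more.
One completion order for the rest: hotel, bravo, charlie. Step-by-step check:
  pool = (2, 1, 0)
  hotel: need (2, 1, 0) fits (2, 1, 0); releases (1, 1, 3), pool now (3, 2, 3)
  bravo: need (3, 2, 1) fits (3, 2, 3); releases (0, 3, 0), pool now (3, 5, 3)
  charlie: need (3, 5, 0) fits (3, 5, 3); releases (0, 0, 1), pool now (3, 5, 4)
None of the blocked processes ever fits:
  delta cannot run: need (5, 2, 1) vs free (3, 5, 4) (insufficient res3)
  golf cannot run: need (5, 1, 3) vs free (3, 5, 4) (insufficient res3)
  foxtrot cannot run: need (4, 2, 2) vs free (3, 5, 4) (insufficient res3)


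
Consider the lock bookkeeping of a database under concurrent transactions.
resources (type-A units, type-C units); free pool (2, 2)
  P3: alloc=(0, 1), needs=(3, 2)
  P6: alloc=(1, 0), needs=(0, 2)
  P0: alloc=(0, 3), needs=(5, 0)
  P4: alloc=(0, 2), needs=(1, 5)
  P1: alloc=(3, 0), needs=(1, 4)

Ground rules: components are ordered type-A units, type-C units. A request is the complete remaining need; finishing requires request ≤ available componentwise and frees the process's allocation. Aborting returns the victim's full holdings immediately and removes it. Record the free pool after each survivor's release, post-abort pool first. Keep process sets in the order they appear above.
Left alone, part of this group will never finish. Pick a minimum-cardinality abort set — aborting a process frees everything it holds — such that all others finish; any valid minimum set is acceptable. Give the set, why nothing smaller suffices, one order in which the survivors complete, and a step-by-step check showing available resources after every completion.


Abort P0.
Key observation: no ordering could ever have run P4 before the abort of P0; with (0, 3) back in the pool it fits at step 1.
No smaller set exists: with zero aborts the deadlock remains.
Survivors finish in the order: P4, P6, P1, P3. Walking it through (pool after the aborts first):
  pool = (2, 5)
  P4 needs (1, 5) <= (2, 5) -> finishes; pool += (0, 2) = (2, 7)
  P6 needs (0, 2) <= (2, 7) -> finishes; pool += (1, 0) = (3, 7)
  P1 needs (1, 4) <= (3, 7) -> finishes; pool += (3, 0) = (6, 7)
  P3 needs (3, 2) <= (6, 7) -> finishes; pool += (0, 1) = (6, 8)


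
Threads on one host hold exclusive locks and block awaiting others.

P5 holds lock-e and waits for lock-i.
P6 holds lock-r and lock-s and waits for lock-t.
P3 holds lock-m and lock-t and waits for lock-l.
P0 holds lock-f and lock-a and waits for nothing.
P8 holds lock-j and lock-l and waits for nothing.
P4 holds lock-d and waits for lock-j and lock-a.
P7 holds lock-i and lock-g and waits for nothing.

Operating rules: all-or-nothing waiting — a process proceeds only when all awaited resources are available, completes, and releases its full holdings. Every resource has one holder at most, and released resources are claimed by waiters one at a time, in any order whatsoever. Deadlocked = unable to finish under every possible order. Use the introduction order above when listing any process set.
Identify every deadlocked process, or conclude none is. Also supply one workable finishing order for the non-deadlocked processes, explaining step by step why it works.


Nothing here is deadlocked.
Key observation: there is no circular wait here — follow any chain and it reaches a process that is free to run now.
A valid finishing order for the others: P8, P7, P0, P4, P3, P6, P5.
Step-by-step check:
  P8 waits on nothing -> runs at once and releases lock-j and lock-l
  P7 waits on nothing -> runs at once and releases lock-i and lock-g
  P0 waits on nothing -> runs at once and releases lock-f and lock-a
  run P4 (all its waits — lock-j and lock-a — are resolved); releases lock-d
  run P3 (all its waits — lock-l — are resolved); releases lock-m and lock-t
  run P6 (all its waits — lock-t — are resolved); releases lock-r and lock-s
  run P5 (all its waits — lock-i — are resolved); releases lock-e


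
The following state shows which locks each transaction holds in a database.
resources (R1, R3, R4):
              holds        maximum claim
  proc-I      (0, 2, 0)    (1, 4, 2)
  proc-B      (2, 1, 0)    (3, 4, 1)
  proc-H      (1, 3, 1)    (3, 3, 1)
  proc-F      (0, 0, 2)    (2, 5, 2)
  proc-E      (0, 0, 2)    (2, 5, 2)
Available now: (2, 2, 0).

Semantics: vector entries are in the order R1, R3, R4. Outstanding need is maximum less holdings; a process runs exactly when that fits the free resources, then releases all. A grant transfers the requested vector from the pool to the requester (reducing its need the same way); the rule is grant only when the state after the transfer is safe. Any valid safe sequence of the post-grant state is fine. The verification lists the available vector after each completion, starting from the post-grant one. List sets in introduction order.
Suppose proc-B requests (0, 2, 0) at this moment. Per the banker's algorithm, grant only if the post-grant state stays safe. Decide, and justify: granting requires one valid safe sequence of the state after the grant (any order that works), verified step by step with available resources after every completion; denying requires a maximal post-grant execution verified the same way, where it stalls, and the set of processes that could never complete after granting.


GRANT — the state after the grant stays safe, e.g. via proc-H, proc-B, proc-F, proc-E, proc-I.
Key observation: granting shrinks the pool to (2, 0, 0), yet proc-H still fits and the chain goes through.
Check on the post-grant state, step by step:
  pool = (2, 0, 0)
  proc-H: need (2, 0, 0) fits (2, 0, 0); releases (1, 3, 1), pool now (3, 3, 1)
  proc-B: need (1, 1, 1) fits (3, 3, 1); releases (2, 3, 0), pool now (5, 6, 1)
  proc-F: need (2, 5, 0) fits (5, 6, 1); releases (0, 0, 2), pool now (5, 6, 3)
  proc-E: need (2, 5, 0) fits (5, 6, 3); releases (0, 0, 2), pool now (5, 6, 5)
  proc-I: need (1, 2, 2) fits (5, 6, 5); releases (0, 2, 0), pool now (5, 8, 5)


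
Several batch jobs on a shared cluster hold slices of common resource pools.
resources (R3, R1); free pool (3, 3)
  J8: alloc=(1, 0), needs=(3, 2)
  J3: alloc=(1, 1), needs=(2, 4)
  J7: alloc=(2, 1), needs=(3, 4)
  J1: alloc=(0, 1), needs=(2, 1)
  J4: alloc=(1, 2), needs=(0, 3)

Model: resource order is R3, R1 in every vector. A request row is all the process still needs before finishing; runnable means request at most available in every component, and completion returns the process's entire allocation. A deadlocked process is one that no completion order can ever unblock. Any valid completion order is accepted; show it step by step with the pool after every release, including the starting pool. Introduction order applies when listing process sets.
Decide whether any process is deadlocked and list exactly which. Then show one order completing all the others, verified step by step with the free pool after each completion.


No process is deadlocked.
Key observation: J8 can run right away; the returned allocation unlocks the remaining processes in turn.
A valid finishing order for the others: J8, J1, J4, J7, J3. Check, step by step:
  pool = (3, 3)
  J8: need (3, 2) fits (3, 3); releases (1, 0), pool now (4, 3)
  J1: need (2, 1) fits (4, 3); releases (0, 1), pool now (4, 4)
  J4: need (0, 3) fits (4, 4); releases (1, 2), pool now (5, 6)
  J7: need (3, 4) fits (5, 6); releases (2, 1), pool now (7, 7)
  J3: need (2, 4) fits (7, 7); releases (1, 1), pool now (8, 8)


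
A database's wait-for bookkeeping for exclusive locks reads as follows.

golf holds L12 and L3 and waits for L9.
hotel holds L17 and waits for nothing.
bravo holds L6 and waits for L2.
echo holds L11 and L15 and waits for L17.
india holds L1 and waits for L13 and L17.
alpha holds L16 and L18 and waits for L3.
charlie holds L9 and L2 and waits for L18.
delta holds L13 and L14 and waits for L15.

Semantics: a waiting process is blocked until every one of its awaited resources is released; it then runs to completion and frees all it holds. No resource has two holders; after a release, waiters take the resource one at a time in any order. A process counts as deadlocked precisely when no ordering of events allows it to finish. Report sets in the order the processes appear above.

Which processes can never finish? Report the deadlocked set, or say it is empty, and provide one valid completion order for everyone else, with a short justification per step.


Deadlocked set: golf, bravo, alpha and charlie.
Key observation: the loop golf -> charlie -> alpha -> golf blocks itself forever; bravo waits into the deadlock from upstream.
One completion order for the rest: hotel, echo, delta, india.
Step-by-step check:
  hotel: no waits; runs immediately, freeing L17
  echo waits on L17 — all released -> runs and releases L11 and L15
  delta waits on L15 — all released -> runs and releases L13 and L14
  india waits on L13 and L17 — all released -> runs and releases L1


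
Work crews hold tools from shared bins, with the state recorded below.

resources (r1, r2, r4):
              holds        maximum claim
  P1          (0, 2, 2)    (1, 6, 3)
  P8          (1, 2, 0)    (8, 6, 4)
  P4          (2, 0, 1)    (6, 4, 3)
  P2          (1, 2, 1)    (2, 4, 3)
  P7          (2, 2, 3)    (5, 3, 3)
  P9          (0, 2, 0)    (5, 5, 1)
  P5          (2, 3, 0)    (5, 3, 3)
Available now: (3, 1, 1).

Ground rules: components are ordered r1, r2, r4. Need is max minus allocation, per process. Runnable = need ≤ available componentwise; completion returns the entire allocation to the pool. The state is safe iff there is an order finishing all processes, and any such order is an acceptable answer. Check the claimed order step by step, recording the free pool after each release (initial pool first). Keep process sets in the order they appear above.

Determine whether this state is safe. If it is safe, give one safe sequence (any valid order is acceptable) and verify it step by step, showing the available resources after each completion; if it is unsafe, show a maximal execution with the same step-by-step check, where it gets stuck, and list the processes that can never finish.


SAFE. One safe sequence: P7, P9, P1, P2, P4, P5, P8.
Key observation: P7 is the earliest step where a requested resource binds exactly: need (3, 1, 0), pool (3, 1, 1) at its turn.
Verifying each step:
  pool = (3, 1, 1)
  run P7 (needs (3, 1, 0), free (3, 1, 1)); after release of (2, 2, 3) the pool is (5, 3, 4)
  run P9 (needs (5, 3, 1), free (5, 3, 4)); after release of (0, 2, 0) the pool is (5, 5, 4)
  run P1 (needs (1, 4, 1), free (5, 5, 4)); after release of (0, 2, 2) the pool is (5, 7, 6)
  run P2 (needs (1, 2, 2), free (5, 7, 6)); after release of (1, 2, 1) the pool is (6, 9, 7)
  run P4 (needs (4, 4, 2), free (6, 9, 7)); after release of (2, 0, 1) the pool is (8, 9, 8)
  run P5 (needs (3, 0, 3), free (8, 9, 8)); after release of (2, 3, 0) the pool is (10, 12, 8)
  run P8 (needs (7, 4, 4), free (10, 12, 8)); after release of (1, 2, 0) the pool is (11, 14, 8)


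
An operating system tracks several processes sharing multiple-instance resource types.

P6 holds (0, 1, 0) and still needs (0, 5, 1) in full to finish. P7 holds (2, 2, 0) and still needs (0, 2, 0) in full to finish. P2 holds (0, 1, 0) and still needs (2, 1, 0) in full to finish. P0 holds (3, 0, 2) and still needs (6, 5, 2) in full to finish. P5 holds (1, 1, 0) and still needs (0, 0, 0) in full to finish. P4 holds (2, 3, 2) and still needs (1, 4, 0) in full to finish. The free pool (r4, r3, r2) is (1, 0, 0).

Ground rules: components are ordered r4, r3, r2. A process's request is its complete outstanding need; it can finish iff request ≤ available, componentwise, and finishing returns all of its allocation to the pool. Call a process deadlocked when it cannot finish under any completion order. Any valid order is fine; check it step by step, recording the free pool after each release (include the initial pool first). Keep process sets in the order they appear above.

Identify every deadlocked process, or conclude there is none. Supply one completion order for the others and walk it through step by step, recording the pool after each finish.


No process is deadlocked.
Key observation: P5 leads a chain of completions in which each release enables another process.
The rest can finish in the order P5, P2, P7, P4, P0, P6. Step-by-step check:
  pool = (1, 0, 0)
  P5: need (0, 0, 0) fits (1, 0, 0); releases (1, 1, 0), pool now (2, 1, 0)
  P2: need (2, 1, 0) fits (2, 1, 0); releases (0, 1, 0), pool now (2, 2, 0)
  P7: need (0, 2, 0) fits (2, 2, 0); releases (2, 2, 0), pool now (4, 4, 0)
  P4: need (1, 4, 0) fits (4, 4, 0); releases (2, 3, 2), pool now (6, 7, 2)
  P0: need (6, 5, 2) fits (6, 7, 2); releases (3, 0, 2), pool now (9, 7, 4)
  P6: need (0, 5, 1) fits (9, 7, 4); releases (0, 1, 0), pool now (9, 8, 4)


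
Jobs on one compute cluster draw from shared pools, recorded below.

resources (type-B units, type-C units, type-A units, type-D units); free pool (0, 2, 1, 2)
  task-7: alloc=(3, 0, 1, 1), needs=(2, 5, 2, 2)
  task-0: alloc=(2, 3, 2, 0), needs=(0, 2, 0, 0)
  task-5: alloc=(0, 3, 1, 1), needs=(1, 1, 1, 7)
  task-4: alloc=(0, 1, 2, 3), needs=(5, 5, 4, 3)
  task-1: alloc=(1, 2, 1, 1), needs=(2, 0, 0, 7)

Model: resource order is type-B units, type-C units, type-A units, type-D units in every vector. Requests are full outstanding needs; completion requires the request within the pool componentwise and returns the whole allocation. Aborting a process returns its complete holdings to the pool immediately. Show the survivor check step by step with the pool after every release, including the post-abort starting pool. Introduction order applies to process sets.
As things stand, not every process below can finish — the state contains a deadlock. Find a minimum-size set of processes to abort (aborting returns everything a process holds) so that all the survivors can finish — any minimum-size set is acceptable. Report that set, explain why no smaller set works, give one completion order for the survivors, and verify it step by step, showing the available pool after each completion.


Minimum abort set: task-1.
Key observation: the deadlocked task-5 becomes finishable only because task-1 released (1, 2, 1, 1); it completes at step 4 below.
No smaller set exists: with zero aborts the deadlock remains.
Survivors finish in the order: task-0, task-7, task-4, task-5. Step-by-step check (pool after the aborts first):
  pool = (1, 4, 2, 3)
  task-0 needs (0, 2, 0, 0) <= (1, 4, 2, 3) -> finishes; pool += (2, 3, 2, 0) = (3, 7, 4, 3)
  task-7 needs (2, 5, 2, 2) <= (3, 7, 4, 3) -> finishes; pool += (3, 0, 1, 1) = (6, 7, 5, 4)
  task-4 needs (5, 5, 4, 3) <= (6, 7, 5, 4) -> finishes; pool += (0, 1, 2, 3) = (6, 8, 7, 7)
  task-5 needs (1, 1, 1, 7) <= (6, 8, 7, 7) -> finishes; pool += (0, 3, 1, 1) = (6, 11, 8, 8)


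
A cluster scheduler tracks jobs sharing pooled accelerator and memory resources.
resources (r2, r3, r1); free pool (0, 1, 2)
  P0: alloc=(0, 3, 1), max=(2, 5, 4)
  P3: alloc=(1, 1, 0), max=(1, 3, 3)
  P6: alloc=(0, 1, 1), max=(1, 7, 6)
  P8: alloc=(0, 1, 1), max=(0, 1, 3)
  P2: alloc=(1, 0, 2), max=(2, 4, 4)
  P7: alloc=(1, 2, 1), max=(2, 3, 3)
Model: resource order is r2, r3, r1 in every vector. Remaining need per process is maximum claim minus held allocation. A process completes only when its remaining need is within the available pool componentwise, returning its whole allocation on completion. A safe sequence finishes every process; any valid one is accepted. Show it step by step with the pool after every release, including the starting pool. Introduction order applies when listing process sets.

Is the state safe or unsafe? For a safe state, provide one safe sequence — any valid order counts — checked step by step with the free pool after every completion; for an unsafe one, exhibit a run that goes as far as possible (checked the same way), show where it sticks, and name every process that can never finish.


SAFE, for example via the order P8, P3, P7, P0, P6, P2.
Key observation: P8 is the earliest step where a requested resource binds exactly: need (0, 0, 2), pool (0, 1, 2) at its turn.
Walking it through:
  pool = (0, 1, 2)
  P8: need (0, 0, 2) fits (0, 1, 2); releases (0, 1, 1), pool now (0, 2, 3)
  P3: need (0, 2, 3) fits (0, 2, 3); releases (1, 1, 0), pool now (1, 3, 3)
  P7: need (1, 1, 2) fits (1, 3, 3); releases (1, 2, 1), pool now (2, 5, 4)
  P0: need (2, 2, 3) fits (2, 5, 4); releases (0, 3, 1), pool now (2, 8, 5)
  P6: need (1, 6, 5) fits (2, 8, 5); releases (0, 1, 1), pool now (2, 9, 6)
  P2: need (1, 4, 2) fits (2, 9, 6); releases (1, 0, 2), pool now (3, 9, 8)


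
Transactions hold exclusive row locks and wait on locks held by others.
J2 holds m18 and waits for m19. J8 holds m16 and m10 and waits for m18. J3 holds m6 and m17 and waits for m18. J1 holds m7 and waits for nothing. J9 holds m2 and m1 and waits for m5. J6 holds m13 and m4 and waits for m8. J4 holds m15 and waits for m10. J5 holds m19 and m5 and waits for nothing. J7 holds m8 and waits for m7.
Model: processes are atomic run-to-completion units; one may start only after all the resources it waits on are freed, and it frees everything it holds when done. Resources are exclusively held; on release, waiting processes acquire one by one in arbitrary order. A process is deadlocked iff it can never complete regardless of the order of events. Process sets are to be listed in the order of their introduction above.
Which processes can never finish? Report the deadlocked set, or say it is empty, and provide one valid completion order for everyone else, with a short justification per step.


No process is deadlocked.
Key observation: the wait relation is loop-free; peeling off processes with no waits unwinds the whole state.
The rest can finish in the order J1, J5, J7, J2, J6, J3, J9, J8, J4.
Verifying each step:
  run J1 (it waits on nothing); releases m7
  run J5 (it waits on nothing); releases m19 and m5
  J7 waits on m7 — all released -> runs and releases m8
  J2 waits on m19 — all released -> runs and releases m18
  J6 waits on m8 — all released -> runs and releases m13 and m4
  J3 waits on m18 — all released -> runs and releases m6 and m17
  J9 waits on m5 — all released -> runs and releases m2 and m1
  J8 waits on m18 — all released -> runs and releases m16 and m10
  J4 waits on m10 — all released -> runs and releases m15


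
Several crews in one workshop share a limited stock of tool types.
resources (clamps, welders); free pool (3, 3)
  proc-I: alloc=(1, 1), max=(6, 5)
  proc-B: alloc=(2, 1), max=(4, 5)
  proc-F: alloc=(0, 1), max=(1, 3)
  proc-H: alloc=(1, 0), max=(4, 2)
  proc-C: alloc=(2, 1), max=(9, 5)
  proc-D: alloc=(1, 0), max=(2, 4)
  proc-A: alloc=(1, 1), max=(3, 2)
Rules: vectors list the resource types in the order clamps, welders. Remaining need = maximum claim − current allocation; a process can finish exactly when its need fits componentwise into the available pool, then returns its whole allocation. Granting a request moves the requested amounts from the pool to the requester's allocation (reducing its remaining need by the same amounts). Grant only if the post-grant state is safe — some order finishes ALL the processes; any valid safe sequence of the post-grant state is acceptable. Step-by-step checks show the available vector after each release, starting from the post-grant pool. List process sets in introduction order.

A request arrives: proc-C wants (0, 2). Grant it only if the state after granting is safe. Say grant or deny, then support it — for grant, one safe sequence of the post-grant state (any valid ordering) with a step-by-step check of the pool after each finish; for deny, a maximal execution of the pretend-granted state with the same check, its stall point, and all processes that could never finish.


DENY. Granting would leave the state unsafe.
Key observation: after proc-A, proc-F, proc-H the pool peaks at (5, 3), and each blocked process is short somewhere: proc-I on welders; proc-B on welders; proc-C on clamps; proc-D on welders.
On the post-grant state, proc-A, proc-F, proc-H is a maximal run — nothing extends it. Step-by-step check:
  pool = (3, 1)
  proc-A needs (2, 1) <= (3, 1) -> finishes; pool += (1, 1) = (4, 2)
  proc-F needs (1, 2) <= (4, 2) -> finishes; pool += (0, 1) = (4, 3)
  proc-H needs (3, 2) <= (4, 3) -> finishes; pool += (1, 0) = (5, 3)
  blocked: proc-I wants (5, 4), pool (5, 3) — not enough welders
  blocked: proc-B wants (2, 4), pool (5, 3) — not enough welders
  blocked: proc-C wants (7, 2), pool (5, 3) — not enough clamps
  blocked: proc-D wants (1, 4), pool (5, 3) — not enough welders
Had the request been granted, proc-I, proc-B, proc-C and proc-D could never finish.


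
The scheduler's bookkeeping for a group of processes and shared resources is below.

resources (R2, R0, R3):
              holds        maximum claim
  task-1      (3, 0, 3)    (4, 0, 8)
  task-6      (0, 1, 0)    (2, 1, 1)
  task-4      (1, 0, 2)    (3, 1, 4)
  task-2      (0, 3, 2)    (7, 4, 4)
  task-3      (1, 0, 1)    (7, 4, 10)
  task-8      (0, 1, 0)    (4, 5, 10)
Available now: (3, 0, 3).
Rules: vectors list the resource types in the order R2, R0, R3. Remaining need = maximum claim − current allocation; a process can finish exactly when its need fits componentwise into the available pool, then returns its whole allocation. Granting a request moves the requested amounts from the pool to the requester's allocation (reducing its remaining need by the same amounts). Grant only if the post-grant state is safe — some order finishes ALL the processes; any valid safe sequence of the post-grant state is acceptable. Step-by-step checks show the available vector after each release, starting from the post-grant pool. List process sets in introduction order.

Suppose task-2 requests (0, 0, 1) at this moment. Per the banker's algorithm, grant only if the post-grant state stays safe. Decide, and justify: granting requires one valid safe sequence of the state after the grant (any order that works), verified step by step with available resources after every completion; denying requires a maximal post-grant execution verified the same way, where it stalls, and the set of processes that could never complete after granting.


DENY: after the grant no complete ordering would exist.
Key observation: after task-6, task-4 the pool peaks at (4, 1, 4), and each blocked process is short somewhere: task-1 on R3; task-2 on R2; task-3 on R2, R0, R3; task-8 on R0, R3.
After a pretend grant, a maximal execution: task-6, task-4 — then nothing else fits. Verifying each step:
  pool = (3, 0, 2)
  task-6: need (2, 0, 1) fits (3, 0, 2); releases (0, 1, 0), pool now (3, 1, 2)
  task-4: need (2, 1, 2) fits (3, 1, 2); releases (1, 0, 2), pool now (4, 1, 4)
  blocked: task-1 wants (1, 0, 5), pool (4, 1, 4) — not enough R3
  blocked: task-2 wants (7, 1, 1), pool (4, 1, 4) — not enough R2
  blocked: task-3 wants (6, 4, 9), pool (4, 1, 4) — not enough R2, R0 and R3
  blocked: task-8 wants (4, 4, 10), pool (4, 1, 4) — not enough R0 and R3
Post-grant, the permanently blocked set is task-1, task-2, task-3 and task-8.


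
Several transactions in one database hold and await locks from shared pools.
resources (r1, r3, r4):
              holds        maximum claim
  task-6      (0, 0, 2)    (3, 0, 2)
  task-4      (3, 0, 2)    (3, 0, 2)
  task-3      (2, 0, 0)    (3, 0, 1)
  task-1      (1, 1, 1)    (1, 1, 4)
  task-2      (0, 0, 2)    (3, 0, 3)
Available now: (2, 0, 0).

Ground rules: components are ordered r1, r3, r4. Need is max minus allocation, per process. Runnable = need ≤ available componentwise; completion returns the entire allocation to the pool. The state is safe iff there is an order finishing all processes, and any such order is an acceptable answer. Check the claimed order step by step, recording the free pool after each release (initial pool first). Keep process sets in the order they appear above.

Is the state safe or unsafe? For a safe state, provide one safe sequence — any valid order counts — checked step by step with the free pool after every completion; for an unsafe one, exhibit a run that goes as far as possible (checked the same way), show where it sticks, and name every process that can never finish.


SAFE, for example via the order task-4, task-3, task-6, task-2, task-1.
Key observation: the order never hits an exact fit; task-3 is the first step at the minimum slack of 1 on its requested resources ((1, 0, 1), (5, 0, 2) free).
Step-by-step check:
  pool = (2, 0, 0)
  run task-4 (needs (0, 0, 0), free (2, 0, 0)); after release of (3, 0, 2) the pool is (5, 0, 2)
  run task-3 (needs (1, 0, 1), free (5, 0, 2)); after release of (2, 0, 0) the pool is (7, 0, 2)
  run task-6 (needs (3, 0, 0), free (7, 0, 2)); after release of (0, 0, 2) the pool is (7, 0, 4)
  run task-2 (needs (3, 0, 1), free (7, 0, 4)); after release of (0, 0, 2) the pool is (7, 0, 6)
  run task-1 (needs (0, 0, 3), free (7, 0, 6)); after release of (1, 1, 1) the pool is (8, 1, 7)


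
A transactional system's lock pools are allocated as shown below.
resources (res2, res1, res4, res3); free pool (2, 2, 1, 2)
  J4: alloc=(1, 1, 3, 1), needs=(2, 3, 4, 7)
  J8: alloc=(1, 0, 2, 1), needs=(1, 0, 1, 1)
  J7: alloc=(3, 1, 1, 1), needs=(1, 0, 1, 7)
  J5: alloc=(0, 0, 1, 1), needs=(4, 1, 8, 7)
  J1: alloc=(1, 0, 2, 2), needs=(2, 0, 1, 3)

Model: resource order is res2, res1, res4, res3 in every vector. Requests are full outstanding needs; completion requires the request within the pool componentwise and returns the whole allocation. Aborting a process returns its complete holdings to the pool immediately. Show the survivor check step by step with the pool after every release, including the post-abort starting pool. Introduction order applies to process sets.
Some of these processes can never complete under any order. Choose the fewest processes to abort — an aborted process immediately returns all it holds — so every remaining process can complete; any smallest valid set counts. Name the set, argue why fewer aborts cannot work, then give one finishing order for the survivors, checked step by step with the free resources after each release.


The answer: abort J4 and J5.
Key observation: the returned (1, 1, 4, 2) from J4 and J5 is what brings J7 — unrunnable before, under any order — into play at step 3.
No one abort is enough; case by case: J4 alone leaves J7 blocked (short on res3); J8 alone leaves J4 blocked (short on res1 and res3); J7 alone leaves J4 blocked (short on res3); J5 alone leaves J4 blocked (short on res1 and res3); J1 alone leaves J4 blocked (short on res1 and res3).
The survivors complete as J1, J8, J7. Step-by-step check (starting from the post-abort pool):
  pool = (3, 3, 5, 4)
  J1: need (2, 0, 1, 3) fits (3, 3, 5, 4); releases (1, 0, 2, 2), pool now (4, 3, 7, 6)
  J8: need (1, 0, 1, 1) fits (4, 3, 7, 6); releases (1, 0, 2, 1), pool now (5, 3, 9, 7)
  J7: need (1, 0, 1, 7) fits (5, 3, 9, 7); releases (3, 1, 1, 1), pool now (8, 4, 10, 8)


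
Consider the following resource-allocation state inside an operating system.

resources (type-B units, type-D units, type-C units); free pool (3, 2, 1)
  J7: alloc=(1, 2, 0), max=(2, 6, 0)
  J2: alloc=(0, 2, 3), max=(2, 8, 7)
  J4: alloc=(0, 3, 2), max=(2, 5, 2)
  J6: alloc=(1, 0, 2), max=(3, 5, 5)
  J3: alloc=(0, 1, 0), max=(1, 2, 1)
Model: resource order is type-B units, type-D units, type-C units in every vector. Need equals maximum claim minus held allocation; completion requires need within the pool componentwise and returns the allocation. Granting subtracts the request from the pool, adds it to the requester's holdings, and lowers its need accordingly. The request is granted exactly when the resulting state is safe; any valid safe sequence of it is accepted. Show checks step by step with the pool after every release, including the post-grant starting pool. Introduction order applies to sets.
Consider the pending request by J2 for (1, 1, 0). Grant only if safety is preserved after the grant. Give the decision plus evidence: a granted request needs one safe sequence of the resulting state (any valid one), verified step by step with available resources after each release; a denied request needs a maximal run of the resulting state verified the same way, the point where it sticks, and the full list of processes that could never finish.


GRANT. The post-grant state is safe; one safe sequence: J3, J4, J7, J6, J2.
Key observation: even at the reduced pool (2, 1, 1), J3 fits immediately, so safety survives the grant.
Verifying the post-grant state step by step:
  pool = (2, 1, 1)
  J3 needs (1, 1, 1) <= (2, 1, 1) -> finishes; pool += (0, 1, 0) = (2, 2, 1)
  J4 needs (2, 2, 0) <= (2, 2, 1) -> finishes; pool += (0, 3, 2) = (2, 5, 3)
  J7 needs (1, 4, 0) <= (2, 5, 3) -> finishes; pool += (1, 2, 0) = (3, 7, 3)
  J6 needs (2, 5, 3) <= (3, 7, 3) -> finishes; pool += (1, 0, 2) = (4, 7, 5)
  J2 needs (1, 5, 4) <= (4, 7, 5) -> finishes; pool += (1, 3, 3) = (5, 10, 8)


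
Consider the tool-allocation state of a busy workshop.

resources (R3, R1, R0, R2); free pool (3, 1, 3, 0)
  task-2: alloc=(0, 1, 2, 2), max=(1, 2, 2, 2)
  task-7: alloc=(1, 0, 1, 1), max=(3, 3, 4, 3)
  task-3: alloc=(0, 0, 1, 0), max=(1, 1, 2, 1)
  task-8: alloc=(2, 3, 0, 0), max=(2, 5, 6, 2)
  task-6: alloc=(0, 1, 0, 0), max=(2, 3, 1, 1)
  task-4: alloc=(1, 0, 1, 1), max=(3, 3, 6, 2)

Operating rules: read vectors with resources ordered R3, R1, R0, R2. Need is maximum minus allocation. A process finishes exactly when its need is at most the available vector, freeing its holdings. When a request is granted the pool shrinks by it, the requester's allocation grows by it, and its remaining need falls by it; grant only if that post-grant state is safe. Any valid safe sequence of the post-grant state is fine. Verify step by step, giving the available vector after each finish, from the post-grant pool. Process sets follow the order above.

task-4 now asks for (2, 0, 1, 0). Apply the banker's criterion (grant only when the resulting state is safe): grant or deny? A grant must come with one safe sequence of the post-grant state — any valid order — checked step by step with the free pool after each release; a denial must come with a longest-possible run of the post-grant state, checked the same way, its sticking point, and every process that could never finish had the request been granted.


DENY — the pretend-granted state is unsafe.
Key observation: after task-2, task-3 the pool peaks at (1, 2, 5, 2), and each blocked process is short somewhere: task-7 on R3, R1; task-8 on R0; task-6 on R3; task-4 on R1.
On the post-grant state, task-2, task-3 is a maximal run — nothing extends it. Walking it through:
  pool = (1, 1, 2, 0)
  task-2: need (1, 1, 0, 0) fits (1, 1, 2, 0); releases (0, 1, 2, 2), pool now (1, 2, 4, 2)
  task-3: need (1, 1, 1, 1) fits (1, 2, 4, 2); releases (0, 0, 1, 0), pool now (1, 2, 5, 2)
  task-7 cannot run: need (2, 3, 3, 2) vs free (1, 2, 5, 2) (insufficient R3 and R1)
  task-8 cannot run: need (0, 2, 6, 2) vs free (1, 2, 5, 2) (insufficient R0)
  task-6 cannot run: need (2, 2, 1, 1) vs free (1, 2, 5, 2) (insufficient R3)
  task-4 cannot run: need (0, 3, 4, 1) vs free (1, 2, 5, 2) (insufficient R1)
Had the request been granted, task-7, task-8, task-6 and task-4 could never finish.


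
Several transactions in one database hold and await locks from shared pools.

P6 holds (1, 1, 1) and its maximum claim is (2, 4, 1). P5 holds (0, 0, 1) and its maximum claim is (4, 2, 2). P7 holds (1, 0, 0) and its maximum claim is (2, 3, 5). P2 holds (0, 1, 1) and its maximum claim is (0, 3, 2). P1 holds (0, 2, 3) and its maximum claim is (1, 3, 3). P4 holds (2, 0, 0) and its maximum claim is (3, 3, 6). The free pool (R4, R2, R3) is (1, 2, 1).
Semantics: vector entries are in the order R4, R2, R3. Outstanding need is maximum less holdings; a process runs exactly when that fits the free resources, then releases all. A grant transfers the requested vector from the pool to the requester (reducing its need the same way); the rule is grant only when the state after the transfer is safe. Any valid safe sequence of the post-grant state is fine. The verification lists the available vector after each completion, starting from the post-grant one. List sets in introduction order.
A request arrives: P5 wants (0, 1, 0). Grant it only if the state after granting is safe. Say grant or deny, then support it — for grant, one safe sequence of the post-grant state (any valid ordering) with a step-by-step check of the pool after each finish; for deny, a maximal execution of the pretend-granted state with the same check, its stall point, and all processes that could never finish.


GRANT: granting preserves safety; a valid post-grant sequence is P1, P2, P6, P4, P7, P5.
Key observation: after the grant the pool drops to (1, 1, 1), which still lets P1 finish first and unwind the rest.
Step-by-step check of the post-grant state:
  pool = (1, 1, 1)
  run P1 (needs (1, 1, 0), free (1, 1, 1)); after release of (0, 2, 3) the pool is (1, 3, 4)
  run P2 (needs (0, 2, 1), free (1, 3, 4)); after release of (0, 1, 1) the pool is (1, 4, 5)
  run P6 (needs (1, 3, 0), free (1, 4, 5)); after release of (1, 1, 1) the pool is (2, 5, 6)
  run P4 (needs (1, 3, 6), free (2, 5, 6)); after release of (2, 0, 0) the pool is (4, 5, 6)
  run P7 (needs (1, 3, 5), free (4, 5, 6)); after release of (1, 0, 0) the pool is (5, 5, 6)
  run P5 (needs (4, 1, 1), free (5, 5, 6)); after release of (0, 1, 1) the pool is (5, 6, 7)


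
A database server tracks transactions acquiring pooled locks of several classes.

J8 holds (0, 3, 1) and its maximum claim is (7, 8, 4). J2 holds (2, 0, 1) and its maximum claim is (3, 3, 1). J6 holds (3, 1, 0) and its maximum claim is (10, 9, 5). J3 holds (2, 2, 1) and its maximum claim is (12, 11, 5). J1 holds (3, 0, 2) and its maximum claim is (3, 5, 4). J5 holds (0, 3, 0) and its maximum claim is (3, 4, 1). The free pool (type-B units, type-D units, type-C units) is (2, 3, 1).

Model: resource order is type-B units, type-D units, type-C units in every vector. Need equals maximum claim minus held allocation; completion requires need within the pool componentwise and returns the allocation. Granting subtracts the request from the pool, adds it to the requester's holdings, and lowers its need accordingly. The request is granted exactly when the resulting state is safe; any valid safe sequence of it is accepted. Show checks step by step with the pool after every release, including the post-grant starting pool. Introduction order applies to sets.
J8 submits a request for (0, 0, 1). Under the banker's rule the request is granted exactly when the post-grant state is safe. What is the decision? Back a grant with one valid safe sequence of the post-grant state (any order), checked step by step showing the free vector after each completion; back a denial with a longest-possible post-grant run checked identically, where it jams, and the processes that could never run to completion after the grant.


DENY — the pretend-granted state is unsafe.
Key observation: once J2, J5 finish, the pool peaks at (4, 6, 1) — and every remaining process still needs more type-C units than that.
After a pretend grant, a maximal execution: J2, J5 — then nothing else fits. Verifying each step:
  pool = (2, 3, 0)
  J2 needs (1, 3, 0) <= (2, 3, 0) -> finishes; pool += (2, 0, 1) = (4, 3, 1)
  J5 needs (3, 1, 1) <= (4, 3, 1) -> finishes; pool += (0, 3, 0) = (4, 6, 1)
  J8 still needs (7, 5, 2) but only (4, 6, 1) is free — short on type-B units and type-C units
  J6 still needs (7, 8, 5) but only (4, 6, 1) is free — short on type-B units, type-D units and type-C units
  J3 still needs (10, 9, 4) but only (4, 6, 1) is free — short on type-B units, type-D units and type-C units
  J1 still needs (0, 5, 2) but only (4, 6, 1) is free — short on type-C units
Had the request been granted, J8, J6, J3 and J1 could never finish.
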